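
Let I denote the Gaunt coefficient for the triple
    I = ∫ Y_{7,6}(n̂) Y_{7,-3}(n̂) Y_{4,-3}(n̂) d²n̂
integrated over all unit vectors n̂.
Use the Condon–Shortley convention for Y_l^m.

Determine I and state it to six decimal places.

-0.148484

Checks pass: Σm=0; 18 even; l₃=4∈[0,14].
(2·7+1)(2·7+1)(2·4+1) = 2025
Δ: 10! 4! 4! / 19! → 1/58198140
sum: t=3:−1/17418240 t=4:+1/622080 t=5:−1/230400 t=6:+1/622080 t=7:−1/17418240 = -1/806400
3j²(7 7 4; 0 0 0) = Δ·Π!·Σ² = 2268/230945  (sign -1)
sum: t=0:+1/522547200 t=1:−1/52254720 = -1/58060800
3j²(7 7 4; 6 -3 -3) = Δ·Π!·Σ² = 9/646  (sign +1)
combine: 4πI² = 2025·2268/230945·9/646 = 4133430/14919047
take √, sign -1: I = -0.14848406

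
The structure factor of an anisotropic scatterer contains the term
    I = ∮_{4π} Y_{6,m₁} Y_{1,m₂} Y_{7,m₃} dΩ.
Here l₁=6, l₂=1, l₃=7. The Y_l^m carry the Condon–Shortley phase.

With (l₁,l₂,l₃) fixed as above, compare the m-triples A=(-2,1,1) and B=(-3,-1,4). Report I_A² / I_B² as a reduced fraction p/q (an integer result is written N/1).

3/11

Shared (l₁,l₂,l₃)=(6,1,7): N and (l;000)² cancel in I_A²/I_B².
A: Δ = 0!·12!·2!/15! = 1/1365; Racah Σ t=0..0: t=0:+1/1935360 = 1/1935360; ⇒ 3j(6 1 7; -2 1 1)² = 1/91, sgn +1
B: Δ = 0!·12!·2!/15! = 1/1365; Racah Σ t=0..0: t=0:+1/4354560 = 1/4354560; ⇒ 3j(6 1 7; -3 -1 4)² = 11/273, sgn -1
I_A²/I_B² = (1/91)/(11/273) = 3/11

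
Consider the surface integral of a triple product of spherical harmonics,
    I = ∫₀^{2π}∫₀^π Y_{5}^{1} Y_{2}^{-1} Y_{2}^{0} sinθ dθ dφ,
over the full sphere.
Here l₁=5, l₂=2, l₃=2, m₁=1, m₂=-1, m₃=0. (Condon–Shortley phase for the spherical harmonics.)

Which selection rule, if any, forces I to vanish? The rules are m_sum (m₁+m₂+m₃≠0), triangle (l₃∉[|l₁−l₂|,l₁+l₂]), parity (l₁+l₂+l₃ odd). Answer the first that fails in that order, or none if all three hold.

triangle

Σmᵢ = 0  ✓
l₃∈[|l₁−l₂|,l₁+l₂]=[3,7], have l₃=2  ✗
Σlᵢ = 9 ⇒ odd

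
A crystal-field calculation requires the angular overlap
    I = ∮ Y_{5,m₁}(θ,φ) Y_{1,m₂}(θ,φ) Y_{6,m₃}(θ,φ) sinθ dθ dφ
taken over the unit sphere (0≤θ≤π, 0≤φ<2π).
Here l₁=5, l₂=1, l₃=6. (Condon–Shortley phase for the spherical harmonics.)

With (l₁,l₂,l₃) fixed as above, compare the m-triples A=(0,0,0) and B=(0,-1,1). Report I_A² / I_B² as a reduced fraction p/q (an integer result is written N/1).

l's match ⇒ only the (l;m) 3-j factors differ between A and B.
A: triangle coeff Δ(5,1,6) = 1/858; Σ_t [0,0]: t=0:+1/14400 = 1/14400; (3j)²=6/143 [(5 1 6; 0 0 0)], sign=+1
B: triangle coeff Δ(5,1,6) = 1/858; Σ_t [0,0]: t=0:+1/28800 = 1/28800; (3j)²=7/286 [(5 1 6; 0 -1 1)], sign=-1
I_A²/I_B² = (6/143)/(7/286) = 12/7

12/7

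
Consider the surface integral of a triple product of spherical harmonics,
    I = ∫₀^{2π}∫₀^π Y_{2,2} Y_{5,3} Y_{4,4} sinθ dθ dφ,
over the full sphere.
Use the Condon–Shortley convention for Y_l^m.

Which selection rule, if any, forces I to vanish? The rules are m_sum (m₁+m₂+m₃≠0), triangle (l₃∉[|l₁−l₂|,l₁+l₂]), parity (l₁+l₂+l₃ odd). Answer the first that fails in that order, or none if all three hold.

m_sum

azimuthal sum: 2 + 3 + 4 = 9  ✗
3 ≤ 4 ≤ 7 (triangle on l)
L = 2 + 5 + 4 = 11 (odd)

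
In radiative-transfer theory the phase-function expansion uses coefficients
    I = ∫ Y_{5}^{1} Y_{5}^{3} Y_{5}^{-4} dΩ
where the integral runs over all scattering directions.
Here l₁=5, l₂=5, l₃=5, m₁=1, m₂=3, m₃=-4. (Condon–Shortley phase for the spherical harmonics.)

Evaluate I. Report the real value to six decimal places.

0.000000

Σlᵢ=15 odd — θ-integrand is odd under cosθ→−cosθ; I=0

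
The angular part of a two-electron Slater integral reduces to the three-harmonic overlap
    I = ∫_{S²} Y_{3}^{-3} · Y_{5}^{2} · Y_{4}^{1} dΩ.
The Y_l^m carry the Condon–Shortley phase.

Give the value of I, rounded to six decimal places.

-0.179179

m-sum 0 ✓  L=12 even ✓  2≤4≤8 ✓
Π(2lᵢ+1) = 7×11×9 = 693
triangle coeff Δ(3,5,4) = 1/180180
Σ_t [1,3]: t=1:−1/576 t=2:+1/144 t=3:−1/576 = 1/288
(3j)²=20/1001 [(3 5 4; 0 0 0)], sign=+1
Σ_t [4,4]: t=4:+1/1728 = 1/1728
(3j)²=25/858 [(3 5 4; -3 2 1)], sign=-1
⇒ 4πI² = 750/1859
I = (-1)√(750/1859/(4π)) = -0.17917854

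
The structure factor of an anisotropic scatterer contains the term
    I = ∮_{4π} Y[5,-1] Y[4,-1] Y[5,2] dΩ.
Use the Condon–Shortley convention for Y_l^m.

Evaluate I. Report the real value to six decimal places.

0.128377

Rules hold: Σm=0, L=14 even, 1≤5≤9.
N = 11·9·11 = 1089
Δ = 4!·6!·4!/15! = 1/3153150
Racah Σ t=0..4: t=0:+1/69120 t=1:−1/1728 t=2:+1/576 t=3:−1/1728 t=4:+1/69120 = 7/11520
⇒ 3j(5 4 5; 0 0 0)² = 2/143, sgn -1
Racah Σ t=0..3: t=0:+1/103680 t=1:−1/2880 t=2:+1/1152 t=3:−1/5184 = 7/20736
⇒ 3j(5 4 5; -1 -1 2)² = 35/2574, sgn -1
4πI² = N·(3j₀)²·(3jₘ)² = 35/169
I = +1·√(0.207101/4π) = 0.12837656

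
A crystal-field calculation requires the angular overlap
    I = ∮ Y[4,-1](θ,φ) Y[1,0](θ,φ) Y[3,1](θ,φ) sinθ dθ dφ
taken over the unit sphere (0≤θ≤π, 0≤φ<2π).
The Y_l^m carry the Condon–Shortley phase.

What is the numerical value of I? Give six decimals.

Rules hold: Σm=0, L=8 even, 3≤3≤5.
N = 9·3·7 = 189
Δ = 2!·6!·0!/9! = 1/252
Racah Σ t=1..1: t=1:−1/36 = -1/36
⇒ 3j(4 1 3; 0 0 0)² = 4/63, sgn +1
Racah Σ t=1..1: t=1:−1/48 = -1/48
⇒ 3j(4 1 3; -1 0 1)² = 5/84, sgn -1
4πI² = N·(3j₀)²·(3jₘ)² = 5/7
I = -1·√(0.714286/4π) = -0.23841361

-0.238414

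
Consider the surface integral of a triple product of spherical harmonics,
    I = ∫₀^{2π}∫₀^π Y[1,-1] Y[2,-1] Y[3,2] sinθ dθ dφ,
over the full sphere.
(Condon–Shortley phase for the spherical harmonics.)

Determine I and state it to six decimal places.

m-sum 0 ✓  L=6 even ✓  1≤3≤3 ✓
Π(2lᵢ+1) = 3×5×7 = 105
triangle coeff Δ(1,2,3) = 1/105
Σ_t [0,0]: t=0:+1/4 = 1/4
(3j)²=3/35 [(1 2 3; 0 0 0)], sign=-1
Σ_t [0,0]: t=0:+1/12 = 1/12
(3j)²=2/21 [(1 2 3; -1 -1 2)], sign=-1
⇒ 4πI² = 6/7
I = (+1)√(6/7/(4π)) = 0.26116903

0.261169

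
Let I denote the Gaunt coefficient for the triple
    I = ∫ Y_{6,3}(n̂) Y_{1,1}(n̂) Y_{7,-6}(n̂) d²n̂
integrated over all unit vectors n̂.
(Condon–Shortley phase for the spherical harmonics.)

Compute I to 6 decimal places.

0.000000

Σmᵢ = -2 ≠ 0, so the φ-integral vanishes; I = 0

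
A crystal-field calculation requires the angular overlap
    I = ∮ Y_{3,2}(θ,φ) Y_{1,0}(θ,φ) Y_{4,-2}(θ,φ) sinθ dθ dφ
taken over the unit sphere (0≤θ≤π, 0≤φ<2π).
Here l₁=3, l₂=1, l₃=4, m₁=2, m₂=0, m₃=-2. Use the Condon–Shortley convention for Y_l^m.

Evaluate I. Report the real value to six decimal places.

0.213244

m-sum 0 ✓  L=8 even ✓  2≤4≤4 ✓
Π(2lᵢ+1) = 7×3×9 = 189
triangle coeff Δ(3,1,4) = 1/252
Σ_t [0,0]: t=0:+1/36 = 1/36
(3j)²=4/63 [(3 1 4; 0 0 0)], sign=+1
Σ_t [0,0]: t=0:+1/120 = 1/120
(3j)²=1/21 [(3 1 4; 2 0 -2)], sign=+1
⇒ 4πI² = 4/7
I = (+1)√(4/7/(4π)) = 0.21324362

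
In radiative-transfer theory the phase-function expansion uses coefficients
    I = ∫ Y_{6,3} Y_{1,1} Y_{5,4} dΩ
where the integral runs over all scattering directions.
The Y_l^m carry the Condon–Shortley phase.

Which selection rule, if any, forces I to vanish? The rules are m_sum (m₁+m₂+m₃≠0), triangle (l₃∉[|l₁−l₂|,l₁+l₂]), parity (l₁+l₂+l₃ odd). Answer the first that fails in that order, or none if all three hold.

m_sum

m₁+m₂+m₃ = 3 + 1 + 4 = 8  ✗
triangle: |6−1|=5 ≤ l₃=5 ≤ 6+1=7
parity: l₁+l₂+l₃ = 12 is even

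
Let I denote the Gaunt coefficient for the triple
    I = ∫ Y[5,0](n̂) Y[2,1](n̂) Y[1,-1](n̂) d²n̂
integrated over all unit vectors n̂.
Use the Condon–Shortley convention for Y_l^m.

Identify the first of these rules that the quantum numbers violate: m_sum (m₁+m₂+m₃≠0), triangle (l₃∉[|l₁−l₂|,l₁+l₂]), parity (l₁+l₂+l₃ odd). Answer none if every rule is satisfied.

triangle

m₁+m₂+m₃ = 0 + 1 − 1 = 0  ✓
triangle: |5−2|=3 ≤ l₃=1 ≤ 5+2=7  ✗
parity: l₁+l₂+l₃ = 8 is even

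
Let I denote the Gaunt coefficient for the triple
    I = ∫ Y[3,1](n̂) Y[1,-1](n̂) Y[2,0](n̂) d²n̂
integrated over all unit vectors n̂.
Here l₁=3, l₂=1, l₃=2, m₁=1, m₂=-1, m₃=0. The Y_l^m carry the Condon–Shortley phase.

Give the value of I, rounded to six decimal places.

Rules hold: Σm=0, L=6 even, 2≤2≤4.
N = 7·3·5 = 105
Δ = 2!·4!·0!/7! = 1/105
Racah Σ t=1..1: t=1:−1/4 = -1/4
⇒ 3j(3 1 2; 0 0 0)² = 3/35, sgn -1
Racah Σ t=0..0: t=0:+1/8 = 1/8
⇒ 3j(3 1 2; 1 -1 0)² = 2/35, sgn +1
4πI² = N·(3j₀)²·(3jₘ)² = 18/35
I = -1·√(0.514286/4π) = -0.20230066

-0.202301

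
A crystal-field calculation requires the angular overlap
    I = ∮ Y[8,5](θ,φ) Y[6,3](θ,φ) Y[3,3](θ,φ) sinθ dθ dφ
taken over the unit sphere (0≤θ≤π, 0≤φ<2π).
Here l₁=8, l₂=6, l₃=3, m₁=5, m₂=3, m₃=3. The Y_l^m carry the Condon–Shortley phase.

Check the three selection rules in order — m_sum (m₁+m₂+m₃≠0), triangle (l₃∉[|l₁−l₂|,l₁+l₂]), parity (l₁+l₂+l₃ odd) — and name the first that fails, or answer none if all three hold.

Σmᵢ = 11  ✗
l₃∈[|l₁−l₂|,l₁+l₂]=[2,14], have l₃=3
Σlᵢ = 17 ⇒ odd

m_sum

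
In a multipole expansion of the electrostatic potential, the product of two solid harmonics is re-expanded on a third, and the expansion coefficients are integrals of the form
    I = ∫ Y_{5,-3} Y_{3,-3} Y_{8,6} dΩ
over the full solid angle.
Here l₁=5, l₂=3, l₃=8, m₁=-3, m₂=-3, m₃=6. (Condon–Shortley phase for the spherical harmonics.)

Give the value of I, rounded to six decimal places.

Checks pass: Σm=0; 16 even; l₃=8∈[2,8].
(2·5+1)(2·3+1)(2·8+1) = 1309
Δ: 0! 10! 6! / 17! → 1/136136
sum: t=0:+1/518400 = 1/518400
3j²(5 3 8; 0 0 0) = Δ·Π!·Σ² = 56/2431  (sign +1)
sum: t=0:+1/58060800 = 1/58060800
3j²(5 3 8; -3 -3 6) = Δ·Π!·Σ² = 3/136  (sign +1)
combine: 4πI² = 1309·56/2431·3/136 = 147/221
take √, sign +1: I = 0.23006873

0.230069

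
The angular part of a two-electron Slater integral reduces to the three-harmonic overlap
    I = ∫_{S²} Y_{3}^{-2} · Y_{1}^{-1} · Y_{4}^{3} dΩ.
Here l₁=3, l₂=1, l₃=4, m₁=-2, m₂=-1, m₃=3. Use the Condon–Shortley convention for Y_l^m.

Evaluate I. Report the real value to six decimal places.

Checks pass: Σm=0; 8 even; l₃=4∈[2,4].
(2·3+1)(2·1+1)(2·4+1) = 189
Δ: 0! 6! 2! / 9! → 1/252
sum: t=0:+1/36 = 1/36
3j²(3 1 4; 0 0 0) = Δ·Π!·Σ² = 4/63  (sign +1)
sum: t=0:+1/240 = 1/240
3j²(3 1 4; -2 -1 3) = Δ·Π!·Σ² = 1/12  (sign -1)
combine: 4πI² = 189·4/63·1/12 = 1/1
take √, sign -1: I = -0.28209479

-0.282095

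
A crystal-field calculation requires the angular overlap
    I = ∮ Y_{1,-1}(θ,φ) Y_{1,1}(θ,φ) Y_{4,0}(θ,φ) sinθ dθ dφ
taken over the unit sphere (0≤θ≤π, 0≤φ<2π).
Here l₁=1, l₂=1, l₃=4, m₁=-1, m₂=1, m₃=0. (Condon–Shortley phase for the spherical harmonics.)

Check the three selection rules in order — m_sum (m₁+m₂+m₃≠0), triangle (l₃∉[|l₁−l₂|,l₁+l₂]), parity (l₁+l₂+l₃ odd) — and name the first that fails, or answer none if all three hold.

azimuthal sum: -1 + 1 + 0 = 0  ✓
0 ≤ 4 ≤ 2 (triangle on l)  ✗
L = 1 + 1 + 4 = 6 (even)

triangle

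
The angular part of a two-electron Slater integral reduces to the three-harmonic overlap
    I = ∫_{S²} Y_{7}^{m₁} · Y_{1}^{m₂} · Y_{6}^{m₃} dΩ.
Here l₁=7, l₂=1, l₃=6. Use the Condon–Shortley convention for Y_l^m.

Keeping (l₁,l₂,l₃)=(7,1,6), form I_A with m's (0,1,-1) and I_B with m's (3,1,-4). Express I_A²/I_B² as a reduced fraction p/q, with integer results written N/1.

Shared (l₁,l₂,l₃)=(7,1,6): N and (l;000)² cancel in I_A²/I_B².
A: Δ = 2!·12!·0!/15! = 1/1365; Racah Σ t=2..2: t=2:+1/1209600 = 1/1209600; ⇒ 3j(7 1 6; 0 1 -1)² = 1/65, sgn -1
B: Δ = 2!·12!·0!/15! = 1/1365; Racah Σ t=2..2: t=2:+1/14515200 = 1/14515200; ⇒ 3j(7 1 6; 3 1 -4)² = 2/455, sgn +1
I_A²/I_B² = (1/65)/(2/455) = 7/2

7/2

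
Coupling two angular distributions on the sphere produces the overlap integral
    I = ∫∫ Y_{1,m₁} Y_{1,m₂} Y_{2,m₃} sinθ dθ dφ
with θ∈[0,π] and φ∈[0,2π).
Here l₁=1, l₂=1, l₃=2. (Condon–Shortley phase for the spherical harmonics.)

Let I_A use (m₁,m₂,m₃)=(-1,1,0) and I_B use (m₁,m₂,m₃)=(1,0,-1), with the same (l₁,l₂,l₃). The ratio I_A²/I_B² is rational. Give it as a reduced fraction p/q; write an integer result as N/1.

1/3

Shared (l₁,l₂,l₃)=(1,1,2): N and (l;000)² cancel in I_A²/I_B².
A: Δ = 0!·2!·2!/5! = 1/30; Racah Σ t=0..0: t=0:+1/4 = 1/4; ⇒ 3j(1 1 2; -1 1 0)² = 1/30, sgn +1
B: Δ = 0!·2!·2!/5! = 1/30; Racah Σ t=0..0: t=0:+1/2 = 1/2; ⇒ 3j(1 1 2; 1 0 -1)² = 1/10, sgn -1
I_A²/I_B² = (1/30)/(1/10) = 1/3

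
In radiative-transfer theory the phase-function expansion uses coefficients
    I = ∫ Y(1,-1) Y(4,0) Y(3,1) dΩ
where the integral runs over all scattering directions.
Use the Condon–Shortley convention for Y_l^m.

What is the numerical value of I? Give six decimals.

0.150786

Checks pass: Σm=0; 8 even; l₃=3∈[3,5].
(2·1+1)(2·4+1)(2·3+1) = 189
Δ: 2! 0! 6! / 9! → 1/252
sum: t=1:−1/36 = -1/36
3j²(1 4 3; 0 0 0) = Δ·Π!·Σ² = 4/63  (sign +1)
sum: t=2:+1/96 = 1/96
3j²(1 4 3; -1 0 1) = Δ·Π!·Σ² = 1/42  (sign +1)
combine: 4πI² = 189·4/63·1/42 = 2/7
take √, sign +1: I = 0.15078601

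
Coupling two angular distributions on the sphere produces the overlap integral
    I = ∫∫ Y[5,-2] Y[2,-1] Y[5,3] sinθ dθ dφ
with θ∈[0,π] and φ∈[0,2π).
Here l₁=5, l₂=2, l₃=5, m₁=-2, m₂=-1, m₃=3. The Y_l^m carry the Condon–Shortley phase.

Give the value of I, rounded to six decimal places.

-0.161739

Rules hold: Σm=0, L=12 even, 3≤5≤7.
N = 11·5·11 = 605
Δ = 2!·8!·2!/13! = 1/38610
Racah Σ t=0..2: t=0:+1/2880 t=1:−1/576 t=2:+1/2880 = -1/960
⇒ 3j(5 2 5; 0 0 0)² = 10/429, sgn +1
Racah Σ t=0..1: t=0:+1/10080 t=1:−1/2880 = -1/4032
⇒ 3j(5 2 5; -2 -1 3)² = 10/429, sgn -1
4πI² = N·(3j₀)²·(3jₘ)² = 500/1521
I = -1·√(0.328731/4π) = -0.16173926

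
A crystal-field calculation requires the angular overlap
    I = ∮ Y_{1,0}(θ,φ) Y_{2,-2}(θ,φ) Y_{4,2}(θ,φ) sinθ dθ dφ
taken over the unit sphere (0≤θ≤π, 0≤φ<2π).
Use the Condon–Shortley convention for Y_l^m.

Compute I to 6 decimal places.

l₃=4 ∉ [1,3] — triangle fails ⇒ I = 0

0.000000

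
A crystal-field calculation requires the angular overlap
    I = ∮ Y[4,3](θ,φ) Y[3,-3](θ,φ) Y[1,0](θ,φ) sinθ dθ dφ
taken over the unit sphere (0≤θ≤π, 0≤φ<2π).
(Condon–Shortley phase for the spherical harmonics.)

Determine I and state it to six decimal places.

Rules hold: Σm=0, L=8 even, 1≤1≤7.
N = 9·7·3 = 189
Δ = 6!·2!·0!/9! = 1/252
Racah Σ t=3..3: t=3:−1/36 = -1/36
⇒ 3j(4 3 1; 0 0 0)² = 4/63, sgn +1
Racah Σ t=0..0: t=0:+1/720 = 1/720
⇒ 3j(4 3 1; 3 -3 0)² = 1/36, sgn -1
4πI² = N·(3j₀)²·(3jₘ)² = 1/3
I = -1·√(0.333333/4π) = -0.16286750

-0.162868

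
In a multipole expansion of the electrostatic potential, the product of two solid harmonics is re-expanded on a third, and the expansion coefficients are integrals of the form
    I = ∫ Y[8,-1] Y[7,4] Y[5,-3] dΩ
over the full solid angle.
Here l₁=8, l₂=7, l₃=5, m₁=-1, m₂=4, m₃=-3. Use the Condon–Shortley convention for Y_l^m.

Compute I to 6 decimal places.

Checks pass: Σm=0; 20 even; l₃=5∈[1,15].
(2·8+1)(2·7+1)(2·5+1) = 2805
Δ: 10! 6! 4! / 21! → 1/814773960
sum: t=3:−1/87091200 t=4:+1/4976640 t=5:−1/2073600 t=6:+1/4976640 t=7:−1/87091200 = -1/9676800
3j²(8 7 5; 0 0 0) = Δ·Π!·Σ² = 360/46189  (sign +1)
sum: t=7:−1/34836480 t=8:+1/58060800 t=9:−1/1045094400 = -13/1045094400
3j²(8 7 5; -1 4 -3) = Δ·Π!·Σ² = 13/1938  (sign -1)
combine: 4πI² = 2805·360/46189·13/1938 = 900/6137
take √, sign -1: I = -0.10802848

-0.108028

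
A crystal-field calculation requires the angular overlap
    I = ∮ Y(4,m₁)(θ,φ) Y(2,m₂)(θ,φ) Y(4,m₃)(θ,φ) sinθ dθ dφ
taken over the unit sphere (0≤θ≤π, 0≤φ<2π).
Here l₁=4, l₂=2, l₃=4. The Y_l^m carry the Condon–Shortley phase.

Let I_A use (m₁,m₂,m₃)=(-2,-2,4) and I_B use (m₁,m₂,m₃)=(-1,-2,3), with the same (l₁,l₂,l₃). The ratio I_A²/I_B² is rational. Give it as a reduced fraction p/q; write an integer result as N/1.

l's match ⇒ only the (l;m) 3-j factors differ between A and B.
A: triangle coeff Δ(4,2,4) = 1/13860; Σ_t [0,0]: t=0:+1/2880 = 1/2880; (3j)²=2/165 [(4 2 4; -2 -2 4)], sign=+1
B: triangle coeff Δ(4,2,4) = 1/13860; Σ_t [0,0]: t=0:+1/480 = 1/480; (3j)²=3/110 [(4 2 4; -1 -2 3)], sign=-1
I_A²/I_B² = (2/165)/(3/110) = 4/9

4/9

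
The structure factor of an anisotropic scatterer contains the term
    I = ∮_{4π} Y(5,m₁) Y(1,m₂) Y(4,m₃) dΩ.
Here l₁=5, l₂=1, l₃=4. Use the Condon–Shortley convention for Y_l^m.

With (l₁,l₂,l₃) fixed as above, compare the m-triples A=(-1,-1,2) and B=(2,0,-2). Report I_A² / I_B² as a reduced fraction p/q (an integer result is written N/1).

Shared (l₁,l₂,l₃)=(5,1,4): N and (l;000)² cancel in I_A²/I_B².
A: Δ = 2!·8!·0!/11! = 1/495; Racah Σ t=0..0: t=0:+1/2880 = 1/2880; ⇒ 3j(5 1 4; -1 -1 2)² = 2/165, sgn +1
B: Δ = 2!·8!·0!/11! = 1/495; Racah Σ t=1..1: t=1:−1/1440 = -1/1440; ⇒ 3j(5 1 4; 2 0 -2)² = 7/165, sgn -1
I_A²/I_B² = (2/165)/(7/165) = 2/7

2/7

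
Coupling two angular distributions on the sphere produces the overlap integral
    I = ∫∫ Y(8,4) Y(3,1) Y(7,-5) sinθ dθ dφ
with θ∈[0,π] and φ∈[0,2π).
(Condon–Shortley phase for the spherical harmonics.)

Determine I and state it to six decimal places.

-0.170870

Rules hold: Σm=0, L=18 even, 5≤7≤11.
N = 17·7·15 = 1785
Δ = 4!·12!·2!/19! = 1/5290740
Racah Σ t=1..3: t=1:−1/7257600 t=2:+1/2073600 t=3:−1/7257600 = 1/4838400
⇒ 3j(8 3 7; 0 0 0)² = 252/20995, sgn -1
Racah Σ t=2..4: t=2:+1/58060800 t=3:−1/239500800 t=4:+1/22992076800 = 43/3284582400
⇒ 3j(8 3 7; 4 1 -5)² = 12943/755820, sgn +1
4πI² = N·(3j₀)²·(3jₘ)² = 1902621/5185765
I = -1·√(0.366893/4π) = -0.17086960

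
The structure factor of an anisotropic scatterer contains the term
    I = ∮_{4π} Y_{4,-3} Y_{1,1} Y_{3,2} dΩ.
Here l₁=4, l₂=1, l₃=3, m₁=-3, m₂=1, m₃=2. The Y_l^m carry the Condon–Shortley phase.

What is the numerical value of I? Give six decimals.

m-sum 0 ✓  L=8 even ✓  3≤3≤5 ✓
Π(2lᵢ+1) = 9×3×7 = 189
triangle coeff Δ(4,1,3) = 1/252
Σ_t [1,1]: t=1:−1/36 = -1/36
(3j)²=4/63 [(4 1 3; 0 0 0)], sign=+1
Σ_t [2,2]: t=2:+1/240 = 1/240
(3j)²=1/12 [(4 1 3; -3 1 2)], sign=-1
⇒ 4πI² = 1/1
I = (-1)√(1/1/(4π)) = -0.28209479

-0.282095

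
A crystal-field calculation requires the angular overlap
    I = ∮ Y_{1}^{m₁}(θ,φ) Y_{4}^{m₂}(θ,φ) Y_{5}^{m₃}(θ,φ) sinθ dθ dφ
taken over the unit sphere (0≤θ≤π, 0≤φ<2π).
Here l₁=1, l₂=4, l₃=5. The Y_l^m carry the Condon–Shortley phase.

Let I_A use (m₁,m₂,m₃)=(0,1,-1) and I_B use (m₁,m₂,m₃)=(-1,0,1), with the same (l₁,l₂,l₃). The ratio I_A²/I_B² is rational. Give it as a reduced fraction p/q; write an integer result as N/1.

Same 1,4,5: normalisation and zero-m 3j drop out of the ratio.
A: Δ: 0! 2! 8! / 11! → 1/495; sum: t=0:+1/720 = 1/720; 3j²(1 4 5; 0 1 -1) = Δ·Π!·Σ² = 8/165  (sign +1)
B: Δ: 0! 2! 8! / 11! → 1/495; sum: t=0:+1/1152 = 1/1152; 3j²(1 4 5; -1 0 1) = Δ·Π!·Σ² = 1/33  (sign +1)
I_A²/I_B² = (8/165)/(1/33) = 8/5

8/5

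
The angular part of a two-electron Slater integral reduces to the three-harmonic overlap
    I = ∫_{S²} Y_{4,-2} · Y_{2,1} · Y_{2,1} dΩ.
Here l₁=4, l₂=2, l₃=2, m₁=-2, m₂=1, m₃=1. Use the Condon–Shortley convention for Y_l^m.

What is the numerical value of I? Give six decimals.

0.254875

m-sum 0 ✓  L=8 even ✓  2≤2≤6 ✓
Π(2lᵢ+1) = 9×5×5 = 225
triangle coeff Δ(4,2,2) = 1/630
Σ_t [2,2]: t=2:+1/16 = 1/16
(3j)²=2/35 [(4 2 2; 0 0 0)], sign=+1
Σ_t [3,3]: t=3:−1/36 = -1/36
(3j)²=4/63 [(4 2 2; -2 1 1)], sign=+1
⇒ 4πI² = 40/49
I = (+1)√(40/49/(4π)) = 0.25487487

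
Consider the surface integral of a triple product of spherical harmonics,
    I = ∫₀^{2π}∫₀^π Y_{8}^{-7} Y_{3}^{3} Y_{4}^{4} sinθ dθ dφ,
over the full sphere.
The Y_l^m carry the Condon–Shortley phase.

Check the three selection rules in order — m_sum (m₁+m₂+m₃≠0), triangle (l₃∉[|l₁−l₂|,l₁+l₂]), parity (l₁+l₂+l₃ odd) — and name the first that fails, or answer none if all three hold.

triangle

azimuthal sum: -7 + 3 + 4 = 0  ✓
5 ≤ 4 ≤ 11 (triangle on l)  ✗
L = 8 + 3 + 4 = 15 (odd)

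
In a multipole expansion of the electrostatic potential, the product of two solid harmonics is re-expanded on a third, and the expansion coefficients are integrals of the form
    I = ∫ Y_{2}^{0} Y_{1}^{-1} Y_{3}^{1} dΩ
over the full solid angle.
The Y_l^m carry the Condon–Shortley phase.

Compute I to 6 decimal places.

Checks pass: Σm=0; 6 even; l₃=3∈[1,3].
(2·2+1)(2·1+1)(2·3+1) = 105
Δ: 0! 4! 2! / 7! → 1/105
sum: t=0:+1/4 = 1/4
3j²(2 1 3; 0 0 0) = Δ·Π!·Σ² = 3/35  (sign -1)
sum: t=0:+1/8 = 1/8
3j²(2 1 3; 0 -1 1) = Δ·Π!·Σ² = 2/35  (sign +1)
combine: 4πI² = 105·3/35·2/35 = 18/35
take √, sign -1: I = -0.20230066

-0.202301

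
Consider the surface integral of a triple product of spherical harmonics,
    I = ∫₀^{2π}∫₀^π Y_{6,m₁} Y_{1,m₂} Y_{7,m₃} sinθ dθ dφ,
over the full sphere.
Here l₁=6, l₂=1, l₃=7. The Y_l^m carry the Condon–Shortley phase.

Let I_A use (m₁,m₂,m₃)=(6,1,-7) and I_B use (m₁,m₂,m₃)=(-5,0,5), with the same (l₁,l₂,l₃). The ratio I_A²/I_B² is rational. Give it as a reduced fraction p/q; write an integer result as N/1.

91/24

l's match ⇒ only the (l;m) 3-j factors differ between A and B.
A: triangle coeff Δ(6,1,7) = 1/1365; Σ_t [0,0]: t=0:+1/958003200 = 1/958003200; (3j)²=1/15 [(6 1 7; 6 1 -7)], sign=+1
B: triangle coeff Δ(6,1,7) = 1/1365; Σ_t [0,0]: t=0:+1/39916800 = 1/39916800; (3j)²=8/455 [(6 1 7; -5 0 5)], sign=+1
I_A²/I_B² = (1/15)/(8/455) = 91/24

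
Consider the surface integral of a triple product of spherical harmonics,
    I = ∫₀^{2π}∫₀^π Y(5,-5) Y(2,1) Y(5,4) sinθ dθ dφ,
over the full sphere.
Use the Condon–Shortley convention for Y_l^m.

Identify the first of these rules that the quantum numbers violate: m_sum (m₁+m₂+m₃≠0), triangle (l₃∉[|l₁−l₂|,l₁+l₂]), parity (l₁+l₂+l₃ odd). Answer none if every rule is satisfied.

none

azimuthal sum: -5 + 1 + 4 = 0  ✓
3 ≤ 5 ≤ 7 (triangle on l)  ✓
L = 5 + 2 + 5 = 12 (even)  ✓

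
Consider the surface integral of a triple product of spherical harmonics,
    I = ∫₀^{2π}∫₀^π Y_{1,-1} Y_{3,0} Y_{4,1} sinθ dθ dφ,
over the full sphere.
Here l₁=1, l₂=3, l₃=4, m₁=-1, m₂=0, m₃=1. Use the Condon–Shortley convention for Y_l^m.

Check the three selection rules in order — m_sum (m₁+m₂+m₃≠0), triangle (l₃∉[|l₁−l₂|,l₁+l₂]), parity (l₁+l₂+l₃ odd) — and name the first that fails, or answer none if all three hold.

none

m₁+m₂+m₃ = -1 + 0 + 1 = 0  ✓
triangle: |1−3|=2 ≤ l₃=4 ≤ 1+3=4  ✓
parity: l₁+l₂+l₃ = 8 is even  ✓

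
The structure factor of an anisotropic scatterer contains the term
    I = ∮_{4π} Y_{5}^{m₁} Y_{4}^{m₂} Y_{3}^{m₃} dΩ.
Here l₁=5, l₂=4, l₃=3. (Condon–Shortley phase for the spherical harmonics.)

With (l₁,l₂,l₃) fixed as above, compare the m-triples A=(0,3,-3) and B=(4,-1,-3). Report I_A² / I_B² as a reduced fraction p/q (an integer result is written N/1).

5/18

Shared (l₁,l₂,l₃)=(5,4,3): N and (l;000)² cancel in I_A²/I_B².
A: Δ = 6!·4!·2!/13! = 1/180180; Racah Σ t=5..5: t=5:−1/5760 = -1/5760; ⇒ 3j(5 4 3; 0 3 -3)² = 5/572, sgn -1
B: Δ = 6!·4!·2!/13! = 1/180180; Racah Σ t=1..1: t=1:−1/5760 = -1/5760; ⇒ 3j(5 4 3; 4 -1 -3)² = 9/286, sgn -1
I_A²/I_B² = (5/572)/(9/286) = 5/18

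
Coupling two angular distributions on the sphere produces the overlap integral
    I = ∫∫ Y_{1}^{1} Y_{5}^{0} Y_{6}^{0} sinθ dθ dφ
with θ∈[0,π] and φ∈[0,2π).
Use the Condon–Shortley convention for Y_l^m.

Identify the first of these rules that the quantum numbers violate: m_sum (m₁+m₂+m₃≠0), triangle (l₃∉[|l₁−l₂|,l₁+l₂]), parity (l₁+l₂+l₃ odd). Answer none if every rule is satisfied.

azimuthal sum: 1 + 0 + 0 = 1  ✗
4 ≤ 6 ≤ 6 (triangle on l)
L = 1 + 5 + 6 = 12 (even)

m_sum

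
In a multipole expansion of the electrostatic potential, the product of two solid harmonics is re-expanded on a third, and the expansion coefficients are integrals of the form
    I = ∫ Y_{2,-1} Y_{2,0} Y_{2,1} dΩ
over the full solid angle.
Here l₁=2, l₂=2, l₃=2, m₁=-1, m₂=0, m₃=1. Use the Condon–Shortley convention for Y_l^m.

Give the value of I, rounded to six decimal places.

-0.090112

Rules hold: Σm=0, L=6 even, 0≤2≤4.
N = 5·5·5 = 125
Δ = 2!·2!·2!/7! = 1/630
Racah Σ t=0..2: t=0:+1/8 t=1:−1/1 t=2:+1/8 = -3/4
⇒ 3j(2 2 2; 0 0 0)² = 2/35, sgn -1
Racah Σ t=1..2: t=1:−1/2 t=2:+1/4 = -1/4
⇒ 3j(2 2 2; -1 0 1)² = 1/70, sgn +1
4πI² = N·(3j₀)²·(3jₘ)² = 5/49
I = -1·√(0.102041/4π) = -0.09011188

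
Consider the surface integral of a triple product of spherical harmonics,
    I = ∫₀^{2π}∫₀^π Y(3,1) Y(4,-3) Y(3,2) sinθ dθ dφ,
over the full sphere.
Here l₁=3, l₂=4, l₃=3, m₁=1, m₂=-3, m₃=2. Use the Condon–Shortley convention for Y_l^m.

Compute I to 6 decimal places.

Rules hold: Σm=0, L=10 even, 1≤3≤7.
N = 7·9·7 = 441
Δ = 4!·2!·4!/11! = 1/34650
Racah Σ t=1..3: t=1:−1/72 t=2:+1/16 t=3:−1/72 = 5/144
⇒ 3j(3 4 3; 0 0 0)² = 2/77, sgn -1
Racah Σ t=0..1: t=0:+1/288 t=1:−1/144 = -1/288
⇒ 3j(3 4 3; 1 -3 2)² = 1/99, sgn +1
4πI² = N·(3j₀)²·(3jₘ)² = 14/121
I = -1·√(0.115702/4π) = -0.09595473

-0.095955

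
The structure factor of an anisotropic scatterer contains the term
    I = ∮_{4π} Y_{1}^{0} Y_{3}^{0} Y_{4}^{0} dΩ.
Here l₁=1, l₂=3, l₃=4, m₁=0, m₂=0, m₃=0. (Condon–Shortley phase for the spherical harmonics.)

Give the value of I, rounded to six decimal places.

0.246233

Rules hold: Σm=0, L=8 even, 2≤4≤4.
N = 3·7·9 = 189
Δ = 0!·2!·6!/9! = 1/252
Racah Σ t=0..0: t=0:+1/36 = 1/36
⇒ 3j(1 3 4; 0 0 0)² = 4/63, sgn +1
(m-triple is (0,0,0) — same symbol as above.)
4πI² = N·(3j₀)²·(3jₘ)² = 16/21
I = +1·√(0.761905/4π) = 0.24623252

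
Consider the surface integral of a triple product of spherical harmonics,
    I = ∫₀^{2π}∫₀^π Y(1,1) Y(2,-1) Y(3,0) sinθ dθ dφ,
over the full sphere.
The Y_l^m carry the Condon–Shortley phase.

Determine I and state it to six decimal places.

0.143048

Checks pass: Σm=0; 6 even; l₃=3∈[1,3].
(2·1+1)(2·2+1)(2·3+1) = 105
Δ: 0! 2! 4! / 7! → 1/105
sum: t=0:+1/4 = 1/4
3j²(1 2 3; 0 0 0) = Δ·Π!·Σ² = 3/35  (sign -1)
sum: t=0:+1/12 = 1/12
3j²(1 2 3; 1 -1 0) = Δ·Π!·Σ² = 1/35  (sign -1)
combine: 4πI² = 105·3/35·1/35 = 9/35
take √, sign +1: I = 0.14304817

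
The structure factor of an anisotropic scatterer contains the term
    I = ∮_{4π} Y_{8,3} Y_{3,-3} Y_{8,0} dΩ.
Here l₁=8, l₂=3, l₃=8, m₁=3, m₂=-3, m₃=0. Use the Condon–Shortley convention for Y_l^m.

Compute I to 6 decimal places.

Σlᵢ=19 odd — θ-integrand is odd under cosθ→−cosθ; I=0

0.000000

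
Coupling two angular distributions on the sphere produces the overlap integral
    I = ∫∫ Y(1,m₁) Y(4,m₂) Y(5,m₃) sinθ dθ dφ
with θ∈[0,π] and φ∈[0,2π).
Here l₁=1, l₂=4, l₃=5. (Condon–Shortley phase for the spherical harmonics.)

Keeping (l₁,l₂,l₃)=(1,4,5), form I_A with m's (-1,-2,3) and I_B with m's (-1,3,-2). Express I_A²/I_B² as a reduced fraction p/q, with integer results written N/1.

l's match ⇒ only the (l;m) 3-j factors differ between A and B.
A: triangle coeff Δ(1,4,5) = 1/495; Σ_t [0,0]: t=0:+1/2880 = 1/2880; (3j)²=28/495 [(1 4 5; -1 -2 3)], sign=+1
B: triangle coeff Δ(1,4,5) = 1/495; Σ_t [0,0]: t=0:+1/10080 = 1/10080; (3j)²=1/165 [(1 4 5; -1 3 -2)], sign=-1
I_A²/I_B² = (28/495)/(1/165) = 28/3

28/3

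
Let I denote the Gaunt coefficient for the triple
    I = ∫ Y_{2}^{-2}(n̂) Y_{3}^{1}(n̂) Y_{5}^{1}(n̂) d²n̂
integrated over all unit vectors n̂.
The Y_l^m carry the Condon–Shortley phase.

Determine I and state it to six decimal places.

-0.092802

Checks pass: Σm=0; 10 even; l₃=5∈[1,5].
(2·2+1)(2·3+1)(2·5+1) = 385
Δ: 0! 4! 6! / 11! → 1/2310
sum: t=0:+1/144 = 1/144
3j²(2 3 5; 0 0 0) = Δ·Π!·Σ² = 10/231  (sign -1)
sum: t=0:+1/1152 = 1/1152
3j²(2 3 5; -2 1 1) = Δ·Π!·Σ² = 1/154  (sign +1)
combine: 4πI² = 385·10/231·1/154 = 25/231
take √, sign -1: I = -0.09280237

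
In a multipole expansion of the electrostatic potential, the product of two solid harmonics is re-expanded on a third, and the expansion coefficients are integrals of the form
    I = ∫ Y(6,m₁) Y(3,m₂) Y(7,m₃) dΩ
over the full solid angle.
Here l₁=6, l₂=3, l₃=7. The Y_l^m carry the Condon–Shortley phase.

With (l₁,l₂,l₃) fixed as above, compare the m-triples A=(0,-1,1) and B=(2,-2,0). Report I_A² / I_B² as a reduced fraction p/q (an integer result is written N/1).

507/2500

l's match ⇒ only the (l;m) 3-j factors differ between A and B.
A: triangle coeff Δ(6,3,7) = 1/2042040; Σ_t [0,2]: t=0:+1/138240 t=1:−1/86400 t=2:+1/829440 = -13/4147200; (3j)²=13/3740 [(6 3 7; 0 -1 1)], sign=-1
B: triangle coeff Δ(6,3,7) = 1/2042040; Σ_t [0,1]: t=0:+1/207360 t=1:−1/725760 = 1/290304; (3j)²=125/7293 [(6 3 7; 2 -2 0)], sign=-1
I_A²/I_B² = (13/3740)/(125/7293) = 507/2500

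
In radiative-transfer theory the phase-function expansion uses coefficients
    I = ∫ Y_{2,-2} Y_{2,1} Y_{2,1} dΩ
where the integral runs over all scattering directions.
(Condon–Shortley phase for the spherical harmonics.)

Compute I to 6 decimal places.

Checks pass: Σm=0; 6 even; l₃=2∈[0,4].
(2·2+1)(2·2+1)(2·2+1) = 125
Δ: 2! 2! 2! / 7! → 1/630
sum: t=0:+1/8 t=1:−1/1 t=2:+1/8 = -3/4
3j²(2 2 2; 0 0 0) = Δ·Π!·Σ² = 2/35  (sign -1)
sum: t=2:+1/4 = 1/4
3j²(2 2 2; -2 1 1) = Δ·Π!·Σ² = 3/35  (sign -1)
combine: 4πI² = 125·2/35·3/35 = 30/49
take √, sign +1: I = 0.22072812

0.220728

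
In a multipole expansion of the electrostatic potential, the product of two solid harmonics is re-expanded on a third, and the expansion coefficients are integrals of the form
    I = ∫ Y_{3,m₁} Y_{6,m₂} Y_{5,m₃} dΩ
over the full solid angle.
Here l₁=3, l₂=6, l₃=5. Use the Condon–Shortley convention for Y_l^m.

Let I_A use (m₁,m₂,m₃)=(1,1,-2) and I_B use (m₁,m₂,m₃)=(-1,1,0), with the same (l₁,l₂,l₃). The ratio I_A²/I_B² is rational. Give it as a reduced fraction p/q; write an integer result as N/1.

15/14

Same 3,6,5: normalisation and zero-m 3j drop out of the ratio.
A: Δ: 4! 2! 8! / 15! → 1/675675; sum: t=0:+1/241920 t=1:−1/8640 t=2:+1/5760 = 1/16128; 3j²(3 6 5; 1 1 -2) = Δ·Π!·Σ² = 5/1001  (sign -1)
B: Δ: 4! 2! 8! / 15! → 1/675675; sum: t=2:+1/5760 t=3:−1/3456 t=4:+1/34560 = -1/11520; 3j²(3 6 5; -1 1 0) = Δ·Π!·Σ² = 2/429  (sign +1)
I_A²/I_B² = (5/1001)/(2/429) = 15/14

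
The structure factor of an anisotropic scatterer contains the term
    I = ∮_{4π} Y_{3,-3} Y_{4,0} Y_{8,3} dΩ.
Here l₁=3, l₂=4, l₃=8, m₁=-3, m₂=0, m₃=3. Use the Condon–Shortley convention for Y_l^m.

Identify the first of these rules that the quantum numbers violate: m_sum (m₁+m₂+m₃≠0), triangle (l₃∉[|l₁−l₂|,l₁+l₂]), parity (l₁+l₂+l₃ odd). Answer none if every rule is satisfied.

triangle

azimuthal sum: -3 + 0 + 3 = 0  ✓
1 ≤ 8 ≤ 7 (triangle on l)  ✗
L = 3 + 4 + 8 = 15 (odd)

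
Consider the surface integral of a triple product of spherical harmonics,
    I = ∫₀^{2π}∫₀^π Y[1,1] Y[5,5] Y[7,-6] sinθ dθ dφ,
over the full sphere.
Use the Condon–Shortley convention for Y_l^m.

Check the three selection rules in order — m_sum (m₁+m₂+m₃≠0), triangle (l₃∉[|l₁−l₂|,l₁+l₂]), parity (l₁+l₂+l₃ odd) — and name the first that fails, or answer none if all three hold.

m₁+m₂+m₃ = 1 + 5 − 6 = 0  ✓
triangle: |1−5|=4 ≤ l₃=7 ≤ 1+5=6  ✗
parity: l₁+l₂+l₃ = 13 is odd

triangle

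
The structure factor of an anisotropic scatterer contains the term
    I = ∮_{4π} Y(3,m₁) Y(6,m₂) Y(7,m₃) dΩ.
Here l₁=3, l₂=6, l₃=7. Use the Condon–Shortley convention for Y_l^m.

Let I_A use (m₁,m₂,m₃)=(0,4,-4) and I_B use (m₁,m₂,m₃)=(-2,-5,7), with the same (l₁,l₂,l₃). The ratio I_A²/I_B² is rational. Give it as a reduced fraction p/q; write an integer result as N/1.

l's match ⇒ only the (l;m) 3-j factors differ between A and B.
A: triangle coeff Δ(3,6,7) = 1/2042040; Σ_t [0,2]: t=0:+1/43545600 t=1:−1/1451520 t=2:+1/967680 = 1/2721600; (3j)²=32/7735 [(3 6 7; 0 4 -4)], sign=-1
B: triangle coeff Δ(3,6,7) = 1/2042040; Σ_t [1,1]: t=1:−1/87091200 = -1/87091200; (3j)²=11/408 [(3 6 7; -2 -5 7)], sign=-1
I_A²/I_B² = (32/7735)/(11/408) = 768/5005

768/5005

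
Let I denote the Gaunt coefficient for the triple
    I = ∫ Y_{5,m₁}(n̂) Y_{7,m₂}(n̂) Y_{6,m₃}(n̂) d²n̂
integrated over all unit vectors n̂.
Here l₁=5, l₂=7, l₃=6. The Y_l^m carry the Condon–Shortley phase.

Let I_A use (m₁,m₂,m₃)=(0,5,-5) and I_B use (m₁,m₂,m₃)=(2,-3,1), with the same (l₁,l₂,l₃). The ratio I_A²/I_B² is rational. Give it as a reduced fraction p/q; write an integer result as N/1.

l's match ⇒ only the (l;m) 3-j factors differ between A and B.
A: triangle coeff Δ(5,7,6) = 1/174594420; Σ_t [4,5]: t=4:+1/11612160 t=5:−1/14515200 = 1/58060800; (3j)²=55/58786 [(5 7 6; 0 5 -5)], sign=-1
B: triangle coeff Δ(5,7,6) = 1/174594420; Σ_t [0,3]: t=0:+1/2488320 t=1:−1/345600 t=2:+1/414720 t=3:−1/4354560 = -1/3225600; (3j)²=81/92378 [(5 7 6; 2 -3 1)], sign=+1
I_A²/I_B² = (55/58786)/(81/92378) = 605/567

605/567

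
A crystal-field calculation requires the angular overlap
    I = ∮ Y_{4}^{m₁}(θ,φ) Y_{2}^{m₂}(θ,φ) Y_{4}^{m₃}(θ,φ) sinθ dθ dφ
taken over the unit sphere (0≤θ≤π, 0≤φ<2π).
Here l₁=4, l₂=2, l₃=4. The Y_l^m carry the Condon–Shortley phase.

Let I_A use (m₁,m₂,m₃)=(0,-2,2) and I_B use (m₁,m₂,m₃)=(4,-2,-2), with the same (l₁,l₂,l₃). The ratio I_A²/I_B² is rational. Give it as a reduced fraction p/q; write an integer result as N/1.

Shared (l₁,l₂,l₃)=(4,2,4): N and (l;000)² cancel in I_A²/I_B².
A: Δ = 2!·6!·2!/11! = 1/13860; Racah Σ t=0..0: t=0:+1/192 = 1/192; ⇒ 3j(4 2 4; 0 -2 2)² = 3/77, sgn +1
B: Δ = 2!·6!·2!/11! = 1/13860; Racah Σ t=0..0: t=0:+1/2880 = 1/2880; ⇒ 3j(4 2 4; 4 -2 -2)² = 2/165, sgn +1
I_A²/I_B² = (3/77)/(2/165) = 45/14

45/14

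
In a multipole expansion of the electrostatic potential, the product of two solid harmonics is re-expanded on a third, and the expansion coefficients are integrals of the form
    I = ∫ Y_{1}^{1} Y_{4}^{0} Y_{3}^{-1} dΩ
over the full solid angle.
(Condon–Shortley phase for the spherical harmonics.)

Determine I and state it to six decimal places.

0.150786

m-sum 0 ✓  L=8 even ✓  3≤3≤5 ✓
Π(2lᵢ+1) = 3×9×7 = 189
triangle coeff Δ(1,4,3) = 1/252
Σ_t [1,1]: t=1:−1/36 = -1/36
(3j)²=4/63 [(1 4 3; 0 0 0)], sign=+1
Σ_t [0,0]: t=0:+1/96 = 1/96
(3j)²=1/42 [(1 4 3; 1 0 -1)], sign=+1
⇒ 4πI² = 2/7
I = (+1)√(2/7/(4π)) = 0.15078601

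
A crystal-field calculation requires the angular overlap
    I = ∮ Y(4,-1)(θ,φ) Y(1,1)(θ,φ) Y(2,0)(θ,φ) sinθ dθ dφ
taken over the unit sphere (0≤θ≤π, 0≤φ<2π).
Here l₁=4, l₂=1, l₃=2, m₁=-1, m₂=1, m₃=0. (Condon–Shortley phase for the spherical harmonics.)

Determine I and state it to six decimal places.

|4−1|≤2≤4+1 violated ⇒ I = 0

0.000000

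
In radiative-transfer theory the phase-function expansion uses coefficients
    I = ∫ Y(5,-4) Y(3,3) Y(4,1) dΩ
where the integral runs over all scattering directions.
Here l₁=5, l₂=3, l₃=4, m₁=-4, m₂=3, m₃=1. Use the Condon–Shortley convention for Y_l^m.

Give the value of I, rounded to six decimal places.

-0.186208

Checks pass: Σm=0; 12 even; l₃=4∈[2,8].
(2·5+1)(2·3+1)(2·4+1) = 693
Δ: 4! 6! 2! / 13! → 1/180180
sum: t=1:−1/576 t=2:+1/144 t=3:−1/576 = 1/288
3j²(5 3 4; 0 0 0) = Δ·Π!·Σ² = 20/1001  (sign +1)
sum: t=4:+1/5760 = 1/5760
3j²(5 3 4; -4 3 1) = Δ·Π!·Σ² = 9/286  (sign -1)
combine: 4πI² = 693·20/1001·9/286 = 810/1859
take √, sign -1: I = -0.18620781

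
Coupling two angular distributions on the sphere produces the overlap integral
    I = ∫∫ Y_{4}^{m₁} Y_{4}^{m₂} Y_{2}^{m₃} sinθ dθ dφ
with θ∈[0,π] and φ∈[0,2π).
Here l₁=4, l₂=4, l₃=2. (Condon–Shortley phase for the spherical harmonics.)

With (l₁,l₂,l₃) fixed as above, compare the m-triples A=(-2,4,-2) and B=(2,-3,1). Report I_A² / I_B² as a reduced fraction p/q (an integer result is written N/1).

8/25

Shared (l₁,l₂,l₃)=(4,4,2): N and (l;000)² cancel in I_A²/I_B².
A: Δ = 6!·2!·2!/11! = 1/13860; Racah Σ t=6..6: t=6:+1/2880 = 1/2880; ⇒ 3j(4 4 2; -2 4 -2)² = 2/165, sgn +1
B: Δ = 6!·2!·2!/11! = 1/13860; Racah Σ t=0..1: t=0:+1/1440 t=1:−1/240 = -1/288; ⇒ 3j(4 4 2; 2 -3 1)² = 5/132, sgn +1
I_A²/I_B² = (2/165)/(5/132) = 8/25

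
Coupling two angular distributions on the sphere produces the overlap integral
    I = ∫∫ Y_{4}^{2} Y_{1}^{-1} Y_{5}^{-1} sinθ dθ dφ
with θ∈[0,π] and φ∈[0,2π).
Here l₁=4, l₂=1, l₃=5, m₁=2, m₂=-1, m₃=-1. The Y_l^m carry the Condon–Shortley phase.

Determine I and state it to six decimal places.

-0.120286

Checks pass: Σm=0; 10 even; l₃=5∈[3,5].
(2·4+1)(2·1+1)(2·5+1) = 297
Δ: 0! 8! 2! / 11! → 1/495
sum: t=0:+1/576 = 1/576
3j²(4 1 5; 0 0 0) = Δ·Π!·Σ² = 5/99  (sign -1)
sum: t=0:+1/2880 = 1/2880
3j²(4 1 5; 2 -1 -1) = Δ·Π!·Σ² = 2/165  (sign +1)
combine: 4πI² = 297·5/99·2/165 = 2/11
take √, sign -1: I = -0.12028562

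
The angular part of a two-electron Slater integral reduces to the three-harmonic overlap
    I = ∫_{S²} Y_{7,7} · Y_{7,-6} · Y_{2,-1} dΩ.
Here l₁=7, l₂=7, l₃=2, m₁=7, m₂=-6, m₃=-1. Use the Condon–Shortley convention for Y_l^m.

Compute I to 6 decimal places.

-0.170036

Rules hold: Σm=0, L=16 even, 0≤2≤14.
N = 15·15·5 = 1125
Δ = 12!·2!·2!/17! = 1/185640
Racah Σ t=5..7: t=5:−1/2419200 t=6:+1/518400 t=7:−1/2419200 = 1/907200
⇒ 3j(7 7 2; 0 0 0)² = 56/3315, sgn +1
Racah Σ t=0..0: t=0:+1/958003200 = 1/958003200
⇒ 3j(7 7 2; 7 -6 -1)² = 13/680, sgn -1
4πI² = N·(3j₀)²·(3jₘ)² = 105/289
I = -1·√(0.363322/4π) = -0.17003597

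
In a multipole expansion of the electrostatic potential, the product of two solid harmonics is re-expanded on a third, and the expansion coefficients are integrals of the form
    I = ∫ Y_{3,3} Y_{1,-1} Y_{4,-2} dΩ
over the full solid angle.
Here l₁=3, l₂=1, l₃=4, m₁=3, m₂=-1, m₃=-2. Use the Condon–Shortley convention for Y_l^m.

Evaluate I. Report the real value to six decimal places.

0.061558

Rules hold: Σm=0, L=8 even, 2≤4≤4.
N = 7·3·9 = 189
Δ = 0!·6!·2!/9! = 1/252
Racah Σ t=0..0: t=0:+1/36 = 1/36
⇒ 3j(3 1 4; 0 0 0)² = 4/63, sgn +1
Racah Σ t=0..0: t=0:+1/1440 = 1/1440
⇒ 3j(3 1 4; 3 -1 -2)² = 1/252, sgn +1
4πI² = N·(3j₀)²·(3jₘ)² = 1/21
I = +1·√(0.047619/4π) = 0.06155813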